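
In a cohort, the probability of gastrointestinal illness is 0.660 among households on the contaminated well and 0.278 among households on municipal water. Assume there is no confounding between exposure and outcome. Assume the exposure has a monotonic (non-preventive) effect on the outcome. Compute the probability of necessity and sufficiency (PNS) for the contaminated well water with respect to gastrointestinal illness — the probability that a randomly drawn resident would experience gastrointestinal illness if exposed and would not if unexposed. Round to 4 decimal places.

PNS ≈ 0.3820

Let p₁ = 0.66, p₀ = 0.278.
Under exogeneity and monotonicity, PNS = p₁ − p₀.
PNS = 0.66 − 0.278 = 0.382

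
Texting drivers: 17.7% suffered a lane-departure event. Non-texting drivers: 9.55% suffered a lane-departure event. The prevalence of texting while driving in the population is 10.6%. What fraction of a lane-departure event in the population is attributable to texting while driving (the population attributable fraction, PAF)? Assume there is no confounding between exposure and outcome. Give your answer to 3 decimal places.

PAF ≈ 0.083

p₁ = 0.177, p₀ = 0.0955.
Overall risk P(Y=1) = π·p₁ + (1−π)·p₀ = 0.106×0.177 + 0.894×0.0955 = 0.10414.
Under exogeneity, PAF = [P(Y=1) − p₀] / P(Y=1).
PAF = (0.10414 − 0.0955) / 0.10414 ≈ 0.0830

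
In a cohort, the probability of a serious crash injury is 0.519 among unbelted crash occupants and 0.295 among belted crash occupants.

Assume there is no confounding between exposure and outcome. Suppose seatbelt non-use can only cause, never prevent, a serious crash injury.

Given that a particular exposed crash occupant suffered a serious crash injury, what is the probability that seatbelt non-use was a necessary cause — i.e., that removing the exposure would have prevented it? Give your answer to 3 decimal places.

Let p₁ = 0.519, p₀ = 0.295.
Under exogeneity and monotonicity, PN = (p₁ − p₀) / p₁.
PN = (0.519 − 0.295) / 0.519 = 0.224 / 0.519 ≈ 0.4316

PN ≈ 0.432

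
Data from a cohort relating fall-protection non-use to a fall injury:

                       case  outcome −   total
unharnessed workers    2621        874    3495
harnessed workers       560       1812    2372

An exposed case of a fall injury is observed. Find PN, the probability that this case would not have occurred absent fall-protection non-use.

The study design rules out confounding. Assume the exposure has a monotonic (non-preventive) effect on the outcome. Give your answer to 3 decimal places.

p₁ = P(outcome | exposed) = 2621/3495 = 0.74993
p₀ = P(outcome | unexposed) = 560/2372 = 0.23609
Under exogeneity and monotonicity, PN = (p₁ − p₀) / p₁.
PN = (0.74993 − 0.23609) / 0.74993 = 0.51384 / 0.74993 ≈ 0.6852

PN ≈ 0.685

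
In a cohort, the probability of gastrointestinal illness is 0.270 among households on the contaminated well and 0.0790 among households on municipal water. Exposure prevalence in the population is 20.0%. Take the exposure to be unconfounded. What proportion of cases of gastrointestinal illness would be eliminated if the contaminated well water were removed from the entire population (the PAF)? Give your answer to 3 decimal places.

Let p₁ = 0.27, p₀ = 0.079.
Overall risk P(Y=1) = π·p₁ + (1−π)·p₀ = 0.2×0.27 + 0.8×0.079 = 0.1172.
Under exogeneity, PAF = [P(Y=1) − p₀] / P(Y=1).
PAF = (0.1172 − 0.079) / 0.1172 ≈ 0.3259

PAF ≈ 0.326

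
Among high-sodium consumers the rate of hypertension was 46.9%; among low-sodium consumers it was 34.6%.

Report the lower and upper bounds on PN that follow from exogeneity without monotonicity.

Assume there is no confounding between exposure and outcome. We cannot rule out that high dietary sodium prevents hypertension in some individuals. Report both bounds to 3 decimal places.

0.262 ≤ PN ≤ 1.000

p₁ = 0.469, p₀ = 0.346.
Under exogeneity alone the bounds on PN are max{0,(p₁−p₀)/p₁} ≤ PN ≤ min{1,(1−p₀)/p₁}.
  lower = (p₁ − p₀)/p₁ = 0.123 / 0.469 ≈ 0.2623
  upper = min{1, (1 − p₀)/p₁} = 0.654 / 0.469 ≈ 1.3945 → capped at 1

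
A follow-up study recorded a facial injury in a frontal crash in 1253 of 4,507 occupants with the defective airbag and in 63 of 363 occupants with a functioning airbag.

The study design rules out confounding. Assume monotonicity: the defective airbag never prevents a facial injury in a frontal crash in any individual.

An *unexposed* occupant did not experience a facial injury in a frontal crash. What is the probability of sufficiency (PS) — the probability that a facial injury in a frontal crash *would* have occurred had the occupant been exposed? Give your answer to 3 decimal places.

PS ≈ 0.126

p₁ = P(outcome | exposed) = 1253/4507 = 0.27801
p₀ = P(outcome | unexposed) = 63/363 = 0.17355
Under exogeneity and monotonicity, PS = (p₁ − p₀) / (1 − p₀).
PS = (0.27801 − 0.17355) / (1 − 0.17355) = 0.10446 / 0.82645 ≈ 0.1264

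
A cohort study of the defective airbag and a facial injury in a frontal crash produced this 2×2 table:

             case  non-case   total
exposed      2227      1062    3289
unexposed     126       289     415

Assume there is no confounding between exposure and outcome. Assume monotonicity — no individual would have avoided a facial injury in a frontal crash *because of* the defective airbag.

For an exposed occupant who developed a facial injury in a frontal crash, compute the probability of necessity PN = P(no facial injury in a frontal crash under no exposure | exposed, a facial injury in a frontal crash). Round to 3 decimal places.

p₁ = P(outcome | exposed) = 2227/3289 = 0.67711
p₀ = P(outcome | unexposed) = 126/415 = 0.30361
Under exogeneity and monotonicity, PN = (p₁ − p₀) / p₁.
PN = (0.67711 − 0.30361) / 0.67711 = 0.37349 / 0.67711 ≈ 0.5516

PN ≈ 0.552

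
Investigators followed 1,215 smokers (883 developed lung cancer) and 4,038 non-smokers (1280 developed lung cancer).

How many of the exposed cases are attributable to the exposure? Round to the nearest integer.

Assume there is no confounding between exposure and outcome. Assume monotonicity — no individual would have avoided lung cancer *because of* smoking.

about 498 cases

p₁ = P(outcome | exposed) = 883/1215 = 0.72675
p₀ = P(outcome | unexposed) = 1280/4038 = 0.31699
PN = (p₁ − p₀)/p₁ = (0.72675 − 0.31699) / 0.72675 ≈ 0.56383.
Attributable cases ≈ PN × (exposed cases) = 0.56383 × 883 ≈ 497.86.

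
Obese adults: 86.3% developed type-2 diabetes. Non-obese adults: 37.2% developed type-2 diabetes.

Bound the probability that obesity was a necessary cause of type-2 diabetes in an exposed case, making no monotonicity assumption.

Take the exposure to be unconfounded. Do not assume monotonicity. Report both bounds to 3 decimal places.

0.569 ≤ PN ≤ 0.728

p₁ = 0.863, p₀ = 0.372.
Under exogeneity alone the bounds on PN are max{0,(p₁−p₀)/p₁} ≤ PN ≤ min{1,(1−p₀)/p₁}.
  lower = (p₁ − p₀)/p₁ = 0.491 / 0.863 ≈ 0.5689
  upper = min{1, (1 − p₀)/p₁} = 0.628 / 0.863 ≈ 0.7277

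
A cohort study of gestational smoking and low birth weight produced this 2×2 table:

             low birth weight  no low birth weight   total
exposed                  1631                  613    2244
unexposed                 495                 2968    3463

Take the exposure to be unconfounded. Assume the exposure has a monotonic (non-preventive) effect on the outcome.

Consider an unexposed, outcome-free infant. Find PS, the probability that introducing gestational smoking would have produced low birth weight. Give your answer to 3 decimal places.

PS ≈ 0.681

p₁ = P(outcome | exposed) = 1631/2244 = 0.72683
p₀ = P(outcome | unexposed) = 495/3463 = 0.14294
Under exogeneity and monotonicity, PS = (p₁ − p₀)/(1 − p₀).
PS = (0.72683 − 0.14294) / 0.85706 ≈ 0.6813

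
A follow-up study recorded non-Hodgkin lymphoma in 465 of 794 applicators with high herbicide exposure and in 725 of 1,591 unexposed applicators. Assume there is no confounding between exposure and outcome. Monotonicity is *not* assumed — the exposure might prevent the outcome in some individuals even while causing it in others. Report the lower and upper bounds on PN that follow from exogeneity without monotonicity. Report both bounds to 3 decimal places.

0.222 ≤ PN ≤ 0.929

p₁ = P(outcome | exposed) = 465/794 = 0.58564
p₀ = P(outcome | unexposed) = 725/1591 = 0.45569
Under exogeneity alone the bounds on PN are max{0,(p₁−p₀)/p₁} ≤ PN ≤ min{1,(1−p₀)/p₁}.
  lower = (p₁ − p₀)/p₁ = 0.12995 / 0.58564 ≈ 0.2219
  upper = min{1, (1 − p₀)/p₁} = 0.54431 / 0.58564 ≈ 0.9294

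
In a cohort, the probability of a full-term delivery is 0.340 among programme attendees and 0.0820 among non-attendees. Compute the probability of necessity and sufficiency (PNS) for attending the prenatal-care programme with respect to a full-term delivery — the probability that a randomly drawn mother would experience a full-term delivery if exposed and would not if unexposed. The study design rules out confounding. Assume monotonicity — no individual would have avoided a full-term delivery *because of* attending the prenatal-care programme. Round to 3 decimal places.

PNS ≈ 0.258

Let p₁ = 0.34, p₀ = 0.082.
Under exogeneity and monotonicity, PNS = p₁ − p₀.
PNS = 0.34 − 0.082 = 0.258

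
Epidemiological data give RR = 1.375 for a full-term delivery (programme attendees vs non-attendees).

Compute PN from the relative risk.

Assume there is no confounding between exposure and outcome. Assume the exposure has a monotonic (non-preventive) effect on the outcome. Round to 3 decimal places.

Under exogeneity and monotonicity, PN = (RR − 1) / RR = 1 − 1/RR.
PN = (1.375 − 1) / 1.375 = 0.375 / 1.375 ≈ 0.2727

PN ≈ 0.273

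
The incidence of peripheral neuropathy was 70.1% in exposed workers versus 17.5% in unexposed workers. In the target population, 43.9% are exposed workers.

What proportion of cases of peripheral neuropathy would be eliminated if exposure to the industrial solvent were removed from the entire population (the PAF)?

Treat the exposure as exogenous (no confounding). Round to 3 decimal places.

p₁ = 0.701, p₀ = 0.175.
Overall risk P(Y=1) = π·p₁ + (1−π)·p₀ = 0.439×0.701 + 0.561×0.175 = 0.40591.
Under exogeneity, PAF = [P(Y=1) − p₀] / P(Y=1).
PAF = (0.40591 − 0.175) / 0.40591 ≈ 0.5689

PAF ≈ 0.569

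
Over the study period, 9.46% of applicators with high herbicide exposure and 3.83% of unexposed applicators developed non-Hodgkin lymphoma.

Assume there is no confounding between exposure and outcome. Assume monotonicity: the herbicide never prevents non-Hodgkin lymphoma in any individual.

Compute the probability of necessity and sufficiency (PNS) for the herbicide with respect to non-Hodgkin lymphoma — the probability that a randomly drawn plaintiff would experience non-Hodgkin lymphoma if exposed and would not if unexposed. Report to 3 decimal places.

p₁ = 0.0946, p₀ = 0.0383.
Under exogeneity and monotonicity, PNS = p₁ − p₀.
PNS = 0.0946 − 0.0383 = 0.0563

PNS ≈ 0.056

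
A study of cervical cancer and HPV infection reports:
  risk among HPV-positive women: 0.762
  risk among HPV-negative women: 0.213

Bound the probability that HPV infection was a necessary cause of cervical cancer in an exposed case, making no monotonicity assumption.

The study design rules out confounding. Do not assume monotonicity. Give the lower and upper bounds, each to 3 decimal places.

Let p₁ = 0.762, p₀ = 0.213.
Under exogeneity alone the bounds on PN are max{0,(p₁−p₀)/p₁} ≤ PN ≤ min{1,(1−p₀)/p₁}.
  lower = (p₁ − p₀)/p₁ = 0.549 / 0.762 ≈ 0.7205
  upper = min{1, (1 − p₀)/p₁} = 0.787 / 0.762 ≈ 1.0328 → capped at 1

0.720 ≤ PN ≤ 1.000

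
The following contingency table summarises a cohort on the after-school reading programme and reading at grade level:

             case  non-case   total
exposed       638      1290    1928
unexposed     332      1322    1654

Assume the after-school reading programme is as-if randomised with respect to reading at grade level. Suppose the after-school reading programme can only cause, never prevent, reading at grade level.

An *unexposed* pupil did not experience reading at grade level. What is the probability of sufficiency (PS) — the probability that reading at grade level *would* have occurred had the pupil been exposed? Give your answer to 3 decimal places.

p₁ = P(outcome | exposed) = 638/1928 = 0.33091
p₀ = P(outcome | unexposed) = 332/1654 = 0.20073
Under exogeneity and monotonicity, PS = (p₁ − p₀) / (1 − p₀).
PS = (0.33091 − 0.20073) / (1 − 0.20073) = 0.13019 / 0.79927 ≈ 0.1629

PS ≈ 0.163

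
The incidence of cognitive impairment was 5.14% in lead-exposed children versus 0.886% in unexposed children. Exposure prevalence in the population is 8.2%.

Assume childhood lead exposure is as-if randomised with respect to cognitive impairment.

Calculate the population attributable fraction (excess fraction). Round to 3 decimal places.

p₁ = 0.0514, p₀ = 0.00886.
Overall risk P(Y=1) = π·p₁ + (1−π)·p₀ = 0.082×0.0514 + 0.918×0.00886 = 0.012348.
Under exogeneity, PAF = [P(Y=1) − p₀] / P(Y=1).
PAF = (0.012348 − 0.00886) / 0.012348 ≈ 0.2825

PAF ≈ 0.282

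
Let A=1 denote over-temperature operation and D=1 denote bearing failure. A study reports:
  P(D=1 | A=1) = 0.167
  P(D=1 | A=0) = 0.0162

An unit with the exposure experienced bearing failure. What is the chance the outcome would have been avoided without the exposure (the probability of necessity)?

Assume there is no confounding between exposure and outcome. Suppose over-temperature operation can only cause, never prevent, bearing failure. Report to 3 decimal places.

Let p₁ = 0.167, p₀ = 0.0162.
Under exogeneity and monotonicity, PN = (p₁ − p₀) / p₁.
PN = (0.167 − 0.0162) / 0.167 = 0.1508 / 0.167 ≈ 0.9030

PN ≈ 0.903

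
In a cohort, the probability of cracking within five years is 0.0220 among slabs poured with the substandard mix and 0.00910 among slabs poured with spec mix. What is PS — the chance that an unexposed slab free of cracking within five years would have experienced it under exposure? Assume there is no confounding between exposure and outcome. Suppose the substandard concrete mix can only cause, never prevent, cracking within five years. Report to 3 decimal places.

PS ≈ 0.013

Let p₁ = 0.022, p₀ = 0.0091.
Under exogeneity and monotonicity, PS = (p₁ − p₀) / (1 − p₀).
PS = (0.022 − 0.0091) / (1 − 0.0091) = 0.0129 / 0.9909 ≈ 0.0130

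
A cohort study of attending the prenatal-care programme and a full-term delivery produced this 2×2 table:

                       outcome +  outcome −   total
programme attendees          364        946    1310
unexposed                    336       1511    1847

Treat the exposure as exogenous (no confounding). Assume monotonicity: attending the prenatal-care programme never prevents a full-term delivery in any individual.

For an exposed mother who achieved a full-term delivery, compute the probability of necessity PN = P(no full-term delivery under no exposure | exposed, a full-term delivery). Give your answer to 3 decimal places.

p₁ = P(outcome | exposed) = 364/1310 = 0.27786
p₀ = P(outcome | unexposed) = 336/1847 = 0.18192
Under exogeneity and monotonicity, PN = (p₁ − p₀)/p₁.
PN = (0.27786 − 0.18192) / 0.27786 ≈ 0.3453

PN ≈ 0.345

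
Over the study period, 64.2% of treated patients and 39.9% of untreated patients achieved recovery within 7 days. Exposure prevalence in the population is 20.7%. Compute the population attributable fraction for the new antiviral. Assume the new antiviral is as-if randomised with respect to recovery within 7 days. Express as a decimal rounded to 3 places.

p₁ = 0.642, p₀ = 0.399.
Overall risk P(Y=1) = π·p₁ + (1−π)·p₀ = 0.207×0.642 + 0.793×0.399 = 0.4493.
Under exogeneity, PAF = [P(Y=1) − p₀] / P(Y=1).
PAF = (0.4493 − 0.399) / 0.4493 ≈ 0.1120

PAF ≈ 0.112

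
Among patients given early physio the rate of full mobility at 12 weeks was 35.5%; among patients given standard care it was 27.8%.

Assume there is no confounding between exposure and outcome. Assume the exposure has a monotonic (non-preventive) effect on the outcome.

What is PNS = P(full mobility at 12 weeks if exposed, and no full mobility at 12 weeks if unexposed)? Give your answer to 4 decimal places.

PNS ≈ 0.0770

p₁ = 0.355, p₀ = 0.278.
Under exogeneity and monotonicity, PNS = p₁ − p₀.
PNS = 0.355 − 0.278 = 0.077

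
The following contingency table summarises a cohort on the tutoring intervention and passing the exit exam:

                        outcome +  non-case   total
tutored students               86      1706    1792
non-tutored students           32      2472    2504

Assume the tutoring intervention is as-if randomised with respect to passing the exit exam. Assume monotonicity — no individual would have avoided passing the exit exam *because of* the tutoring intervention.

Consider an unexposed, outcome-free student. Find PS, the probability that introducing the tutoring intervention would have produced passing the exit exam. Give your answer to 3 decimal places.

PS ≈ 0.036

p₁ = P(outcome | exposed) = 86/1792 = 0.047991
p₀ = P(outcome | unexposed) = 32/2504 = 0.01278
Under exogeneity and monotonicity, PS = (p₁ − p₀)/(1 − p₀).
PS = (0.047991 − 0.01278) / 0.98722 ≈ 0.0357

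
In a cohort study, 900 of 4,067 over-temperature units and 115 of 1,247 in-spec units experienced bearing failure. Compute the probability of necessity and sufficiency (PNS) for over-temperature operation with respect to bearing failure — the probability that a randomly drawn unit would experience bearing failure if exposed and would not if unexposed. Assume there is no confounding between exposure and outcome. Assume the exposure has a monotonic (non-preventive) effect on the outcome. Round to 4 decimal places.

p₁ = P(outcome | exposed) = 900/4067 = 0.22129
p₀ = P(outcome | unexposed) = 115/1247 = 0.092221
Under exogeneity and monotonicity, PNS = p₁ − p₀.
PNS = 0.22129 − 0.092221 = 0.12907

PNS ≈ 0.1291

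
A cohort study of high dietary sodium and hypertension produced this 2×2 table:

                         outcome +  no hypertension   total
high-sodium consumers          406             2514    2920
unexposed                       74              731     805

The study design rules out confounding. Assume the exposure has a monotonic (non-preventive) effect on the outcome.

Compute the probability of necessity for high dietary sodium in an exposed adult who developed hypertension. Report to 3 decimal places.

p₁ = P(outcome | exposed) = 406/2920 = 0.13904
p₀ = P(outcome | unexposed) = 74/805 = 0.091925
Under exogeneity and monotonicity, PN = (p₁ − p₀) / p₁.
PN = (0.13904 − 0.091925) / 0.13904 = 0.047116 / 0.13904 ≈ 0.3389

PN ≈ 0.339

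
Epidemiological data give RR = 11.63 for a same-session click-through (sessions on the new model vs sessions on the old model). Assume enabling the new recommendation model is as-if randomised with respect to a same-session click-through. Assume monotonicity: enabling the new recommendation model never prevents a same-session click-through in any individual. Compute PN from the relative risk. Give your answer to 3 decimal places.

PN ≈ 0.914

Under exogeneity and monotonicity, PN = (RR − 1) / RR = 1 − 1/RR.
PN = (11.63 − 1) / 11.63 = 10.63 / 11.63 ≈ 0.9140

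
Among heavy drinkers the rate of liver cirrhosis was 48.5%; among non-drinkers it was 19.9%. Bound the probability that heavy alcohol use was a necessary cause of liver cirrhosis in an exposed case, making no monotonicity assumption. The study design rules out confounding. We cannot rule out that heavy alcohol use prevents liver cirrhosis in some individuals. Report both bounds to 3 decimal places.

0.590 ≤ PN ≤ 1.000

p₁ = 0.485, p₀ = 0.199.
Under exogeneity alone the bounds on PN are max{0,(p₁−p₀)/p₁} ≤ PN ≤ min{1,(1−p₀)/p₁}.
  lower = (p₁ − p₀)/p₁ = 0.286 / 0.485 ≈ 0.5897
  upper = min{1, (1 − p₀)/p₁} = 0.801 / 0.485 ≈ 1.6515 → capped at 1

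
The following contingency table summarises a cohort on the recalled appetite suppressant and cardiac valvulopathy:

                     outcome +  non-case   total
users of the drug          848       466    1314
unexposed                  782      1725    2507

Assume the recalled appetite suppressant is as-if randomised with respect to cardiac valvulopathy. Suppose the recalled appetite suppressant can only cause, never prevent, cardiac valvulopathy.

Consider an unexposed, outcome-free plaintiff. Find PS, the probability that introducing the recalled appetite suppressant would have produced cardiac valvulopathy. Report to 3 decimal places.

p₁ = P(outcome | exposed) = 848/1314 = 0.64536
p₀ = P(outcome | unexposed) = 782/2507 = 0.31193
Under exogeneity and monotonicity, PS = (p₁ − p₀)/(1 − p₀).
PS = (0.64536 − 0.31193) / 0.68807 ≈ 0.4846

PS ≈ 0.485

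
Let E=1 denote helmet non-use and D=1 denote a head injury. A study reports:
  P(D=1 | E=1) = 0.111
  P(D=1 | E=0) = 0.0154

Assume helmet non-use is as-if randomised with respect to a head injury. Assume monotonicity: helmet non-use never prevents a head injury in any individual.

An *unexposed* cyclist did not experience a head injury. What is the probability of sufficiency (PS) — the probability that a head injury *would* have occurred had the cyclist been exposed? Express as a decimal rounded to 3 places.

PS ≈ 0.097

Let p₁ = 0.111, p₀ = 0.0154.
Under exogeneity and monotonicity, PS = (p₁ − p₀) / (1 − p₀).
PS = (0.111 − 0.0154) / (1 − 0.0154) = 0.0956 / 0.9846 ≈ 0.0971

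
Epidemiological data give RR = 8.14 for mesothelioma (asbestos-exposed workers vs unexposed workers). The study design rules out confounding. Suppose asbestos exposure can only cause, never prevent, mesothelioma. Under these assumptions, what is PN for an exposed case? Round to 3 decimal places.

PN ≈ 0.877

Under exogeneity and monotonicity, PN = (RR − 1) / RR = 1 − 1/RR.
PN = (8.14 − 1) / 8.14 = 7.14 / 8.14 ≈ 0.8771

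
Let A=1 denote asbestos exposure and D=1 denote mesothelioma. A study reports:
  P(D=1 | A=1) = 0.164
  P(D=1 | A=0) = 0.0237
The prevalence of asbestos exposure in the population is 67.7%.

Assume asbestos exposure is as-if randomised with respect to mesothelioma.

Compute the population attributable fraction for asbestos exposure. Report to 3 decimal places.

Let p₁ = 0.164, p₀ = 0.0237.
Overall risk P(Y=1) = π·p₁ + (1−π)·p₀ = 0.677×0.164 + 0.323×0.0237 = 0.11868.
Under exogeneity, PAF = [P(Y=1) − p₀] / P(Y=1).
PAF = (0.11868 − 0.0237) / 0.11868 ≈ 0.8003

PAF ≈ 0.800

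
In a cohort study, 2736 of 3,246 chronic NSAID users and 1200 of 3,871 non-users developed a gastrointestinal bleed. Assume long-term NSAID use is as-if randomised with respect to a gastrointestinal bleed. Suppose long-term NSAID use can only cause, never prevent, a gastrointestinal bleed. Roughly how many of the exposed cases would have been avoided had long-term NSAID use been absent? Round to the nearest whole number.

about 1730 cases

p₁ = P(outcome | exposed) = 2736/3246 = 0.84288
p₀ = P(outcome | unexposed) = 1200/3871 = 0.31
PN = (p₁ − p₀)/p₁ = (0.84288 − 0.31) / 0.84288 ≈ 0.63222.
Attributable cases ≈ PN × (exposed cases) = 0.63222 × 2736 ≈ 1729.75.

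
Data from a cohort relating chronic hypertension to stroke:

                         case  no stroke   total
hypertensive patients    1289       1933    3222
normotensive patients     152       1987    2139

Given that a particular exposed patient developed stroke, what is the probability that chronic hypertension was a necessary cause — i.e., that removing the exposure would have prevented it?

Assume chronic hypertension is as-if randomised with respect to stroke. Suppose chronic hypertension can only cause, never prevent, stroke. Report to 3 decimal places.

p₁ = P(outcome | exposed) = 1289/3222 = 0.40006
p₀ = P(outcome | unexposed) = 152/2139 = 0.071061
Under exogeneity and monotonicity, PN = (p₁ − p₀) / p₁.
PN = (0.40006 − 0.071061) / 0.40006 = 0.329 / 0.40006 ≈ 0.8224

PN ≈ 0.822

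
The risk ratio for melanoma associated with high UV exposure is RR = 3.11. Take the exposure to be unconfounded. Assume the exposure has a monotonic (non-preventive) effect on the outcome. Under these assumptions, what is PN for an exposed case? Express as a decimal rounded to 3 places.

PN ≈ 0.678

Under exogeneity and monotonicity, PN = (RR − 1) / RR = 1 − 1/RR.
PN = (3.11 − 1) / 3.11 = 2.11 / 3.11 ≈ 0.6785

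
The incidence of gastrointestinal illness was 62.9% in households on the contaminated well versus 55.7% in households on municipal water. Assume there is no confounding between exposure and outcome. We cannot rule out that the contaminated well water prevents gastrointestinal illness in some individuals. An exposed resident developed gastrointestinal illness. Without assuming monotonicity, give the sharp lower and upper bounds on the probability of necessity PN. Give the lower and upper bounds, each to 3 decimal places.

p₁ = 0.629, p₀ = 0.557.
Under exogeneity alone the bounds on PN are max{0,(p₁−p₀)/p₁} ≤ PN ≤ min{1,(1−p₀)/p₁}.
  lower = (p₁ − p₀)/p₁ = 0.072 / 0.629 ≈ 0.1145
  upper = min{1, (1 − p₀)/p₁} = 0.443 / 0.629 ≈ 0.7043

0.114 ≤ PN ≤ 0.704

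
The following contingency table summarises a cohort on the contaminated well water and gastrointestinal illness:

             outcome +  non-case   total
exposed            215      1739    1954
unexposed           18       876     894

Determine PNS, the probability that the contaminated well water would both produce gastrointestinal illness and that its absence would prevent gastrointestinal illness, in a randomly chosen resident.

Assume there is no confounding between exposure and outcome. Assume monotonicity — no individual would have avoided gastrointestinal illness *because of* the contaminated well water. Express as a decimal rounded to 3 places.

p₁ = P(outcome | exposed) = 215/1954 = 0.11003
p₀ = P(outcome | unexposed) = 18/894 = 0.020134
Under exogeneity and monotonicity, PNS = p₁ − p₀.
PNS = 0.11003 − 0.020134 = 0.089896

PNS ≈ 0.090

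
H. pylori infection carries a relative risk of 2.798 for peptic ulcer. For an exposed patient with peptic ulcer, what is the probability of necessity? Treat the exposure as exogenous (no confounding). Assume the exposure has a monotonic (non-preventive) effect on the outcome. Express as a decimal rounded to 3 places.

Under exogeneity and monotonicity, PN = (RR − 1) / RR = 1 − 1/RR.
PN = (2.798 − 1) / 2.798 = 1.798 / 2.798 ≈ 0.6426

PN ≈ 0.643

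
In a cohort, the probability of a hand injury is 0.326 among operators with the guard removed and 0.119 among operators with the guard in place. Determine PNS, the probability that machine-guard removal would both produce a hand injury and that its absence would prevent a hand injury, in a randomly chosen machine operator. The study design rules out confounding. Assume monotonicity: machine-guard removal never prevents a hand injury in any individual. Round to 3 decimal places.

Let p₁ = 0.326, p₀ = 0.119.
Under exogeneity and monotonicity, PNS = p₁ − p₀.
PNS = 0.326 − 0.119 = 0.207

PNS ≈ 0.207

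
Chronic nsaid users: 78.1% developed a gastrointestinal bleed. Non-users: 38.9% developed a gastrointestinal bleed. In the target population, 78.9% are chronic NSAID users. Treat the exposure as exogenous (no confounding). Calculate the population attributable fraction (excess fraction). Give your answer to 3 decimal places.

PAF ≈ 0.443

p₁ = 0.781, p₀ = 0.389.
Overall risk P(Y=1) = π·p₁ + (1−π)·p₀ = 0.789×0.781 + 0.211×0.389 = 0.69829.
Under exogeneity, PAF = [P(Y=1) − p₀] / P(Y=1).
PAF = (0.69829 − 0.389) / 0.69829 ≈ 0.4429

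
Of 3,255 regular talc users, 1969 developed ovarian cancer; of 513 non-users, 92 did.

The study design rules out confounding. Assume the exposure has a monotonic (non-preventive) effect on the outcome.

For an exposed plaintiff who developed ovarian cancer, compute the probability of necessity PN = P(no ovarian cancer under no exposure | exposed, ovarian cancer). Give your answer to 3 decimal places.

PN ≈ 0.704

p₁ = P(outcome | exposed) = 1969/3255 = 0.60492
p₀ = P(outcome | unexposed) = 92/513 = 0.17934
Under exogeneity and monotonicity, PN = (p₁ − p₀) / p₁.
PN = (0.60492 − 0.17934) / 0.60492 = 0.42558 / 0.60492 ≈ 0.7035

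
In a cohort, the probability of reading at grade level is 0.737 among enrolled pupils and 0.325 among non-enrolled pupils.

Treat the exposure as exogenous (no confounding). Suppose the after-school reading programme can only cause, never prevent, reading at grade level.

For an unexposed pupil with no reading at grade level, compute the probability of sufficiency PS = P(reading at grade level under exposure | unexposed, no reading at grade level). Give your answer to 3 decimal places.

Let p₁ = 0.737, p₀ = 0.325.
Under exogeneity and monotonicity, PS = (p₁ − p₀) / (1 − p₀).
PS = (0.737 − 0.325) / (1 − 0.325) = 0.412 / 0.675 ≈ 0.6104

PS ≈ 0.610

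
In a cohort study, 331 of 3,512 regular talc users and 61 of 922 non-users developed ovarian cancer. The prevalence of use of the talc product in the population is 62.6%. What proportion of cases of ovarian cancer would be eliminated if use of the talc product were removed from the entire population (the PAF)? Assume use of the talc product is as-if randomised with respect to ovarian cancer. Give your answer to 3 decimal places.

p₁ = P(outcome | exposed) = 331/3512 = 0.094248
p₀ = P(outcome | unexposed) = 61/922 = 0.066161
Overall risk P(Y=1) = π·p₁ + (1−π)·p₀ = 0.626×0.094248 + 0.374×0.066161 = 0.083743.
Under exogeneity, PAF = [P(Y=1) − p₀] / P(Y=1).
PAF = (0.083743 − 0.066161) / 0.083743 ≈ 0.2100

PAF ≈ 0.210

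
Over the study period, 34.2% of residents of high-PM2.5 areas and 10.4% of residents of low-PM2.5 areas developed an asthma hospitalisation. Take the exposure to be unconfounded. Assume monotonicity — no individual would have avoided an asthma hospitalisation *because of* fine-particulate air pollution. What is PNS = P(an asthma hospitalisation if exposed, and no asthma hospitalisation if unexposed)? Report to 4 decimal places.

PNS ≈ 0.2380

p₁ = 0.342, p₀ = 0.104.
Under exogeneity and monotonicity, PNS = p₁ − p₀.
PNS = 0.342 − 0.104 = 0.238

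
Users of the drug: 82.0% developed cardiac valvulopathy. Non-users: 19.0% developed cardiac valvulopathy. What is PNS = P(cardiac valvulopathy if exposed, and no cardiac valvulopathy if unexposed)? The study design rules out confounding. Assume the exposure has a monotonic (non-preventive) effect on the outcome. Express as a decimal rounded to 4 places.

p₁ = 0.82, p₀ = 0.19.
Under exogeneity and monotonicity, PNS = p₁ − p₀.
PNS = 0.82 − 0.19 = 0.63

PNS ≈ 0.6300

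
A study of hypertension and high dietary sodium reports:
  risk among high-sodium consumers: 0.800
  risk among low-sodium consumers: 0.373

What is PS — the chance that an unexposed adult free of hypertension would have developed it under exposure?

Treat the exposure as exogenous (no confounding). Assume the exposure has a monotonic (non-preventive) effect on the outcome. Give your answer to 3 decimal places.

Let p₁ = 0.8, p₀ = 0.373.
Under exogeneity and monotonicity, PS = (p₁ − p₀) / (1 − p₀).
PS = (0.8 − 0.373) / (1 − 0.373) = 0.427 / 0.627 ≈ 0.6810

PS ≈ 0.681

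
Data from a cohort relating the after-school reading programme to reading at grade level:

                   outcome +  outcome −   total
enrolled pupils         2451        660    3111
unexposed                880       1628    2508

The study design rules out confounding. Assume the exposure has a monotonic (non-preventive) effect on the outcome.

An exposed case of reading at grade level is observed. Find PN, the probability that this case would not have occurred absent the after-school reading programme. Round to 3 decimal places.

PN ≈ 0.555

p₁ = P(outcome | exposed) = 2451/3111 = 0.78785
p₀ = P(outcome | unexposed) = 880/2508 = 0.35088
Under exogeneity and monotonicity, PN = (p₁ − p₀)/p₁.
PN = (0.78785 − 0.35088) / 0.78785 ≈ 0.5546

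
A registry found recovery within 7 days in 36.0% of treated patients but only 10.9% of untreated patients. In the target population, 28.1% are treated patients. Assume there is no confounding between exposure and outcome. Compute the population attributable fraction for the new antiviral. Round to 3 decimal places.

p₁ = 0.36, p₀ = 0.109.
Overall risk P(Y=1) = π·p₁ + (1−π)·p₀ = 0.281×0.36 + 0.719×0.109 = 0.17953.
Under exogeneity, PAF = [P(Y=1) − p₀] / P(Y=1).
PAF = (0.17953 − 0.109) / 0.17953 ≈ 0.3929

PAF ≈ 0.393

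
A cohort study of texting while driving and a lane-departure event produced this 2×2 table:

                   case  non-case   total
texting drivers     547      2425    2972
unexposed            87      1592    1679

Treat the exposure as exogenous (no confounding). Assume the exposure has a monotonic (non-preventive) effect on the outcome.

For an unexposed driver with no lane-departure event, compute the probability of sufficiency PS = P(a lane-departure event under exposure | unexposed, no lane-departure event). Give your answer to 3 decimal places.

p₁ = P(outcome | exposed) = 547/2972 = 0.18405
p₀ = P(outcome | unexposed) = 87/1679 = 0.051817
Under exogeneity and monotonicity, PS = (p₁ − p₀) / (1 − p₀).
PS = (0.18405 − 0.051817) / (1 − 0.051817) = 0.13223 / 0.94818 ≈ 0.1395

PS ≈ 0.139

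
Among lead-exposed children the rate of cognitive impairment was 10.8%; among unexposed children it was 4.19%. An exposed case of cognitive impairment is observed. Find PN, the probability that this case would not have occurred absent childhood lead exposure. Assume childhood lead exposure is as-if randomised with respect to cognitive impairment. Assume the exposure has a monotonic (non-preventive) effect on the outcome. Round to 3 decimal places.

PN ≈ 0.612

p₁ = 0.108, p₀ = 0.0419.
Under exogeneity and monotonicity, PN = (p₁ − p₀) / p₁.
PN = (0.108 − 0.0419) / 0.108 = 0.0661 / 0.108 ≈ 0.6120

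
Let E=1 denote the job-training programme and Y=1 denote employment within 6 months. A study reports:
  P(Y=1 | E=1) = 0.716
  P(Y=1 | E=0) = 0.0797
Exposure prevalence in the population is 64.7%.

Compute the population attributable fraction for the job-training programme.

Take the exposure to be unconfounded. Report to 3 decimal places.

Let p₁ = 0.716, p₀ = 0.0797.
Overall risk P(Y=1) = π·p₁ + (1−π)·p₀ = 0.647×0.716 + 0.353×0.0797 = 0.49139.
Under exogeneity, PAF = [P(Y=1) − p₀] / P(Y=1).
PAF = (0.49139 − 0.0797) / 0.49139 ≈ 0.8378

PAF ≈ 0.838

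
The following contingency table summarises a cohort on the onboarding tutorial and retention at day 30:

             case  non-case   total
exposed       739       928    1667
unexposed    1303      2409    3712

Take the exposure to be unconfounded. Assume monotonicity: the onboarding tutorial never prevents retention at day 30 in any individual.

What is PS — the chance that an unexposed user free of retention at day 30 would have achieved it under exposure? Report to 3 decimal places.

p₁ = P(outcome | exposed) = 739/1667 = 0.44331
p₀ = P(outcome | unexposed) = 1303/3712 = 0.35102
Under exogeneity and monotonicity, PS = (p₁ − p₀)/(1 − p₀).
PS = (0.44331 − 0.35102) / 0.64898 ≈ 0.1422

PS ≈ 0.142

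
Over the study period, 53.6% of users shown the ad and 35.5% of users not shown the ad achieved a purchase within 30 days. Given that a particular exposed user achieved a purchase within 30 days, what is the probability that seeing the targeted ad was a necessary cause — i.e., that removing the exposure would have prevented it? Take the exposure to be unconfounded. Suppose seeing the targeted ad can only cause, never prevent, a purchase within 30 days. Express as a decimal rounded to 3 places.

p₁ = 0.536, p₀ = 0.355.
Under exogeneity and monotonicity, PN = (p₁ − p₀) / p₁.
PN = (0.536 − 0.355) / 0.536 = 0.181 / 0.536 ≈ 0.3377

PN ≈ 0.338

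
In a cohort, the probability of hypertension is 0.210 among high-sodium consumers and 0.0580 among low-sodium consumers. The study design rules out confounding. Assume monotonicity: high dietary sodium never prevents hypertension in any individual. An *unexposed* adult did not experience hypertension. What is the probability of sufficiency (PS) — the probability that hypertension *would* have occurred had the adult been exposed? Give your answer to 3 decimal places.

PS ≈ 0.161

Let p₁ = 0.21, p₀ = 0.058.
Under exogeneity and monotonicity, PS = (p₁ − p₀) / (1 − p₀).
PS = (0.21 − 0.058) / (1 − 0.058) = 0.152 / 0.942 ≈ 0.1614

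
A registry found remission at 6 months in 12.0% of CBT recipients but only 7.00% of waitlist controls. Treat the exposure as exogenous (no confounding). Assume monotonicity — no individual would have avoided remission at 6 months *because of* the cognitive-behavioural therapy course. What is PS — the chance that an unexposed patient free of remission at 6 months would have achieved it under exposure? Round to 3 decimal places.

p₁ = 0.12, p₀ = 0.07.
Under exogeneity and monotonicity, PS = (p₁ − p₀) / (1 − p₀).
PS = (0.12 − 0.07) / (1 − 0.07) = 0.05 / 0.93 ≈ 0.0538

PS ≈ 0.054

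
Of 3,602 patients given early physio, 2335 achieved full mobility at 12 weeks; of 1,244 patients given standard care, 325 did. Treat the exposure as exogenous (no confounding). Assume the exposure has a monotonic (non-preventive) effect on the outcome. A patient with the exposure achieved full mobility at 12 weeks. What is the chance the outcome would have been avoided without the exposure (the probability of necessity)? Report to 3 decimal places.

p₁ = P(outcome | exposed) = 2335/3602 = 0.64825
p₀ = P(outcome | unexposed) = 325/1244 = 0.26125
Under exogeneity and monotonicity, PN = (p₁ − p₀) / p₁.
PN = (0.64825 − 0.26125) / 0.64825 = 0.387 / 0.64825 ≈ 0.5970

PN ≈ 0.597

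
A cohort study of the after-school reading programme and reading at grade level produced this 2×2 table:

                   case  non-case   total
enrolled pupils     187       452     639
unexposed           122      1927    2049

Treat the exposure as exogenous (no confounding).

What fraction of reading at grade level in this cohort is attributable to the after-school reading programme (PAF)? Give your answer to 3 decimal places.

PAF ≈ 0.482

p₁ = P(outcome | exposed) = 187/639 = 0.29264
p₀ = P(outcome | unexposed) = 122/2049 = 0.059541
Exposure prevalence π = 639/2688 = 0.23772; overall risk P(Y=1) = 0.11496.
Under exogeneity, PAF = [P(Y=1) − p₀]/P(Y=1).
PAF = (0.11496 − 0.059541) / 0.11496 ≈ 0.4820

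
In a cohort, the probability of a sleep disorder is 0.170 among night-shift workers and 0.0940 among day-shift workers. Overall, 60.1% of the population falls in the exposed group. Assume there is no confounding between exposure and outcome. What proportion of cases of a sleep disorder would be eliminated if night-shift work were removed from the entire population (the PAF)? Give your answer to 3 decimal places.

Let p₁ = 0.17, p₀ = 0.094.
Overall risk P(Y=1) = π·p₁ + (1−π)·p₀ = 0.601×0.17 + 0.399×0.094 = 0.13968.
Under exogeneity, PAF = [P(Y=1) − p₀] / P(Y=1).
PAF = (0.13968 − 0.094) / 0.13968 ≈ 0.3270

PAF ≈ 0.327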